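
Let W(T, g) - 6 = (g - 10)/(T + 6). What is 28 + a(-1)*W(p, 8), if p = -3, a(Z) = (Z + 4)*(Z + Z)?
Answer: -4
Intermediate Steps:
a(Z) = 2*Z*(4 + Z) (a(Z) = (4 + Z)*(2*Z) = 2*Z*(4 + Z))
W(T, g) = 6 + (-10 + g)/(6 + T) (W(T, g) = 6 + (g - 10)/(T + 6) = 6 + (-10 + g)/(6 + T))
28 + a(-1)*W(p, 8) = 28 + (2*(-1)*(4 - 1))*((26 + 8 + 6*(-3))/(6 - 3)) = 28 + (2*(-1)*3)*((26 + 8 - 18)/3) = 28 - 2*16 = 28 - 6*16/3 = 28 - 32 = -4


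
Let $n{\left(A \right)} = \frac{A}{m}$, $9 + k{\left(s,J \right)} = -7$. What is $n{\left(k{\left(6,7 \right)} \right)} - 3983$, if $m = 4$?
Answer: $-3987$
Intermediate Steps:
$k{\left(s,J \right)} = -16$ ($k{\left(s,J \right)} = -9 - 7 = -16$)
$n{\left(A \right)} = \frac{A}{4}$
$n{\left(k{\left(6,7 \right)} \right)} - 3983 = \frac{1}{4} \left(-16\right) - 3983 = -4 - 3983 = -3987$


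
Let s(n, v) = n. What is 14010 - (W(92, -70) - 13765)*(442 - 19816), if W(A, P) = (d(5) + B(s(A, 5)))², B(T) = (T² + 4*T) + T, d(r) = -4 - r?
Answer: 1539525088050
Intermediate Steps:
B(T) = T² + 5*T
W(A, P) = (-9 + A*(5 + A))² (W(A, P) = ((-4 - 1*5) + A*(5 + A))² = ((-4 - 5) + A*(5 + A))² = (-9 + A*(5 + A))²)
14010 - (W(92, -70) - 13765)*(442 - 19816) = 14010 - ((-9 + 92*(5 + 92))² - 13765)*(442 - 19816) = 14010 - ((-9 + 92*97)² - 13765)*(-19374) = 14010 - ((-9 + 8924)² - 13765)*(-19374) = 14010 - (8915² - 13765)*(-19374) = 14010 - (79477225 - 13765)*(-19374) = 14010 - 79463460*(-19374) = 14010 - 1*(-1539525074040) = 14010 + 1539525074040 = 1539525088050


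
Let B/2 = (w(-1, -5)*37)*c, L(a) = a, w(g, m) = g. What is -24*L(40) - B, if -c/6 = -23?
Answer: 9252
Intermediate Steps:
c = 138 (c = -6*(-23) = 138)
B = -10212 (B = 2*(-1*37*138) = 2*(-37*138) = 2*(-5106) = -10212)
-24*L(40) - B = -24*40 - 1*(-10212) = -960 + 10212 = 9252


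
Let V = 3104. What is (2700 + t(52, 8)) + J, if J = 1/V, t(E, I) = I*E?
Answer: 9672065/3104 ≈ 3116.0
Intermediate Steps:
t(E, I) = E*I
J = 1/3104 ≈ 0.00032216
(2700 + t(52, 8)) + J = (2700 + 52*8) + 1/3104 = (2700 + 416) + 1/3104 = 3116 + 1/3104 = 9672065/3104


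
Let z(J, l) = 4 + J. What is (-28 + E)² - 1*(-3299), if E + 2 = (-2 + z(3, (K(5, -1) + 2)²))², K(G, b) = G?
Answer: 3324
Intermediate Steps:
E = 23 (E = -2 + (-2 + (4 + 3))² = -2 + (-2 + 7)² = -2 + 5² = -2 + 25 = 23)
(-28 + E)² - 1*(-3299) = (-28 + 23)² - 1*(-3299) = (-5)² + 3299 = 25 + 3299 = 3324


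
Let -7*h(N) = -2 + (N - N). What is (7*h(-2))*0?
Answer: 0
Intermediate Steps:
h(N) = 2/7 (h(N) = -(-2 + (N - N))/7 = -(-2 + 0)/7 = -⅐*(-2) = 2/7)
(7*h(-2))*0 = (7*(2/7))*0 = 2*0 = 0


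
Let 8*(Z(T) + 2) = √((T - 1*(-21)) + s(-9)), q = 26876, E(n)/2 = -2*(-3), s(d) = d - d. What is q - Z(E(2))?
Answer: 26878 - √33/8 ≈ 26877.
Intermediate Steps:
s(d) = 0
E(n) = 12 (E(n) = 2*(-2*(-3)) = 2*6 = 12)
Z(T) = -2 + √(21 + T)/8 (Z(T) = -2 + √((T - 1*(-21)) + 0)/8 = -2 + √((T + 21) + 0)/8 = -2 + √((21 + T) + 0)/8 = -2 + √(21 + T)/8)
q - Z(E(2)) = 26876 - (-2 + √(21 + 12)/8) = 26876 - (-2 + √33/8) = 26876 + (2 - √33/8) = 26878 - √33/8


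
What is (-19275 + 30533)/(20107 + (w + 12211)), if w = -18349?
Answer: 11258/13969 ≈ 0.80593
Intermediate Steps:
(-19275 + 30533)/(20107 + (w + 12211)) = (-19275 + 30533)/(20107 + (-18349 + 12211)) = 11258/(20107 - 6138) = 11258/13969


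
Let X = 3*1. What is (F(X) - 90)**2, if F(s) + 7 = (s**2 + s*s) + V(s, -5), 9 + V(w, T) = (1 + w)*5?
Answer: 4624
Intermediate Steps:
X = 3
V(w, T) = -4 + 5*w (V(w, T) = -9 + (1 + w)*5 = -9 + (5 + 5*w) = -4 + 5*w)
F(s) = -11 + 2*s**2 + 5*s (F(s) = -7 + ((s**2 + s*s) + (-4 + 5*s)) = -7 + ((s**2 + s**2) + (-4 + 5*s)) = -7 + (2*s**2 + (-4 + 5*s)) = -7 + (-4 + 2*s**2 + 5*s) = -11 + 2*s**2 + 5*s)
(F(X) - 90)**2 = ((-11 + 2*3**2 + 5*3) - 90)**2 = ((-11 + 2*9 + 15) - 90)**2 = ((-11 + 18 + 15) - 90)**2 = (22 - 90)**2 = (-68)**2 = 4624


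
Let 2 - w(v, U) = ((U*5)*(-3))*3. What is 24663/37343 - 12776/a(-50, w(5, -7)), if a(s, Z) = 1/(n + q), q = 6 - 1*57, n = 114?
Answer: -30056907921/37343 ≈ -8.0489e+5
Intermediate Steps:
q = -51 (q = 6 - 57 = -51)
w(v, U) = 2 + 45*U (w(v, U) = 2 - (U*5)*(-3)*3 = 2 - (5*U)*(-3)*3 = 2 - (-15*U)*3 = 2 - (-45)*U = 2 + 45*U)
a(s, Z) = 1/63 (a(s, Z) = 1/(114 - 51) = 1/63)
24663/37343 - 12776/a(-50, w(5, -7)) = 24663/37343 - 12776/1/63 = 24663*(1/37343) - 12776*63 = 24663/37343 - 804888 = -30056907921/37343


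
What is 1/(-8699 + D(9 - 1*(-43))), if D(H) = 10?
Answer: -1/8689 ≈ -0.00011509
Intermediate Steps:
1/(-8699 + D(9 - 1*(-43))) = 1/(-8699 + 10) = 1/(-8689) = -1/8689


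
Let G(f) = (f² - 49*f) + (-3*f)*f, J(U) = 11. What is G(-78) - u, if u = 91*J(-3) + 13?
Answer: -9360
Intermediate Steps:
u = 1014 (u = 91*11 + 13 = 1001 + 13 = 1014)
G(f) = -49*f - 2*f² (G(f) = (f² - 49*f) - 3*f² = -49*f - 2*f²)
G(-78) - u = -1*(-78)*(49 + 2*(-78)) - 1*1014 = -1*(-78)*(49 - 156) - 1014 = -1*(-78)*(-107) - 1014 = -8346 - 1014 = -9360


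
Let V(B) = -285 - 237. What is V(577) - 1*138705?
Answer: -139227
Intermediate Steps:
V(B) = -522
V(577) - 1*138705 = -522 - 1*138705 = -522 - 138705 = -139227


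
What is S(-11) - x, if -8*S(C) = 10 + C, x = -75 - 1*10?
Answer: 681/8 ≈ 85.125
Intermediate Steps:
x = -85 (x = -75 - 10 = -85)
S(C) = -5/4 - C/8 (S(C) = -(10 + C)/8 = -5/4 - C/8)
S(-11) - x = (-5/4 - ⅛*(-11)) - 1*(-85) = (-5/4 + 11/8) + 85 = ⅛ + 85 = 681/8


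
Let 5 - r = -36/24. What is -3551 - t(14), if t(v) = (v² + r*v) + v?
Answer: -3852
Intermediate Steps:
r = 13/2 (r = 5 - (-36)/24 = 5 - 1*(-3/2) = 5 + 3/2 = 13/2 ≈ 6.5000)
t(v) = v² + 15*v/2 (t(v) = (v² + 13*v/2) + v = v² + 15*v/2)
-3551 - t(14) = -3551 - 14*(15 + 2*14)/2 = -3551 - 14*(15 + 28)/2 = -3551 - 14*43/2 = -3551 - 1*301 = -3551 - 301 = -3852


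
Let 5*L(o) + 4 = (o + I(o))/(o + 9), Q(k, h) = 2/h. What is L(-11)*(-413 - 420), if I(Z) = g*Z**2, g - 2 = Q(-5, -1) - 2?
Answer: -40817/2 ≈ -20409.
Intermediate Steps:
g = -2 (g = 2 + (2/(-1) - 2) = 2 + (2*(-1) - 2) = 2 + (-2 - 2) = 2 - 4 = -2)
I(Z) = -2*Z**2
L(o) = -4/5 + (o - 2*o**2)/(5*(9 + o)) (L(o) = -4/5 + ((o - 2*o**2)/(o + 9))/5 = -4/5 + ((o - 2*o**2)/(9 + o))/5 = -4/5 + (o - 2*o**2)/(5*(9 + o)))
L(-11)*(-413 - 420) = ((-36 - 3*(-11) - 2*(-11)**2)/(5*(9 - 11)))*(-413 - 420) = ((1/5)*(-36 + 33 - 2*121)/(-2))*(-833) = ((1/5)*(-1/2)*(-36 + 33 - 242))*(-833) = ((1/5)*(-1/2)*(-245))*(-833) = (49/2)*(-833) = -40817/2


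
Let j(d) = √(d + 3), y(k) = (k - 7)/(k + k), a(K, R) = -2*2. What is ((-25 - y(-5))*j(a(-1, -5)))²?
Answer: -17161/25 ≈ -686.44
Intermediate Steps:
a(K, R) = -4
y(k) = (-7 + k)/(2*k) (y(k) = (-7 + k)/((2*k)) = (-7 + k)*(1/(2*k)) = (-7 + k)/(2*k))
j(d) = √(3 + d)
((-25 - y(-5))*j(a(-1, -5)))² = ((-25 - (-7 - 5)/(2*(-5)))*√(3 - 4))² = ((-25 - (-1)*(-12)/(2*5))*√(-1))² = ((-25 - 1*6/5)*I)² = ((-25 - 6/5)*I)² = (-131*I/5)² = -17161/25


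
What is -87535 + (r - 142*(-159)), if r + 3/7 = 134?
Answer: -453764/7 ≈ -64823.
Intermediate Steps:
r = 935/7 (r = -3/7 + 134 = 935/7 ≈ 133.57)
-87535 + (r - 142*(-159)) = -87535 + (935/7 - 142*(-159)) = -87535 + (935/7 + 22578) = -87535 + 158981/7 = -453764/7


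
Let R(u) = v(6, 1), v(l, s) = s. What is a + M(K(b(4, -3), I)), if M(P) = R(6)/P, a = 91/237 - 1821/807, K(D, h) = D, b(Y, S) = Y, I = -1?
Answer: -413767/255012 ≈ -1.6225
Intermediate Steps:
R(u) = 1
a = -119380/63753 (a = 91*(1/237) - 1821*1/807 = 91/237 - 607/269 = -119380/63753 ≈ -1.8725)
M(P) = 1/P
a + M(K(b(4, -3), I)) = -119380/63753 + 1/4 = -413767/255012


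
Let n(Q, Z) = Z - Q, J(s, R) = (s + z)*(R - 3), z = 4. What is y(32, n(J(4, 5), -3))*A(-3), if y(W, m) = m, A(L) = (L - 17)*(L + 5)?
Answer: 760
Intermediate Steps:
A(L) = (-17 + L)*(5 + L)
J(s, R) = (-3 + R)*(4 + s) (J(s, R) = (s + 4)*(R - 3) = (4 + s)*(-3 + R) = (-3 + R)*(4 + s))
y(32, n(J(4, 5), -3))*A(-3) = (-3 - (-12 - 3*4 + 4*5 + 5*4))*(-85 + (-3)² - 12*(-3)) = (-3 - (-12 - 12 + 20 + 20))*(-85 + 9 + 36) = (-3 - 1*16)*(-40) = (-3 - 16)*(-40) = -19*(-40) = 760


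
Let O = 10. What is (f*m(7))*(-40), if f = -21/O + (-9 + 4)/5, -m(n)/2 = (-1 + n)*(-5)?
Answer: 7440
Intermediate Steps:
m(n) = -10 + 10*n (m(n) = -2*(-1 + n)*(-5) = -2*(5 - 5*n) = -10 + 10*n)
f = -31/10 (f = -21/10 + (-9 + 4)/5 = -21*⅒ - 5*⅕ = -21/10 - 1 = -31/10 ≈ -3.1000)
(f*m(7))*(-40) = -31*(-10 + 10*7)/10*(-40) = -31*(-10 + 70)/10*(-40) = -31/10*60*(-40) = -186*(-40) = 7440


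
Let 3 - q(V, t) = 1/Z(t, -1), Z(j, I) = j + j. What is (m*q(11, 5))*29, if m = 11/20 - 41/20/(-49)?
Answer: 24389/490 ≈ 49.773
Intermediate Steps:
Z(j, I) = 2*j
q(V, t) = 3 - 1/(2*t)
m = 29/49 (m = 11*(1/20) - 41*1/20*(-1/49) = 11/20 - 41/20*(-1/49) = 11/20 + 41/980 = 29/49 ≈ 0.59184)
(m*q(11, 5))*29 = (29*(3 - 1/2/5)/49)*29 = (29*(3 - 1/2*1/5)/49)*29 = (29*(3 - 1/10)/49)*29 = ((29/49)*(29/10))*29 = (841/490)*29 = 24389/490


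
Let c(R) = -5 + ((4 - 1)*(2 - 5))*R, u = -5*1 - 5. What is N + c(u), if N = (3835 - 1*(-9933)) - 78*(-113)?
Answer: 22667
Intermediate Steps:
u = -10 (u = -5 - 5 = -10)
c(R) = -5 - 9*R (c(R) = -5 + (3*(-3))*R = -5 - 9*R)
N = 22582 (N = (3835 + 9933) - 1*(-8814) = 13768 + 8814 = 22582)
N + c(u) = 22582 + (-5 - 9*(-10)) = 22582 + (-5 + 90) = 22582 + 85 = 22667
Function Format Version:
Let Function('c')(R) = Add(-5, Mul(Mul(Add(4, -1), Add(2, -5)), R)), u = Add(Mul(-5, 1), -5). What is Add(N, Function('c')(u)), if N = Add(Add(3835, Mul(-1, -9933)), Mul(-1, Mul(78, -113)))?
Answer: 22667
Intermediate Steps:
u = -10 (u = Add(-5, -5) = -10)
Function('c')(R) = Add(-5, Mul(-9, R)) (Function('c')(R) = Add(-5, Mul(Mul(3, -3), R)) = Add(-5, Mul(-9, R)))
N = 22582 (N = Add(Add(3835, 9933), Mul(-1, -8814)) = Add(13768, 8814) = 22582)
Add(N, Function('c')(u)) = Add(22582, Add(-5, Mul(-9, -10))) = Add(22582, Add(-5, 90)) = Add(22582, 85) = 22667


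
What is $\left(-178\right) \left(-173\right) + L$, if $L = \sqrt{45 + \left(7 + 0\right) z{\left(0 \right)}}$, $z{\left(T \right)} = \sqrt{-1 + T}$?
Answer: $30794 + \sqrt{45 + 7 i} \approx 30801.0 + 0.52019 i$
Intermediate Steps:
$L = \sqrt{45 + 7 i}$ ($L = \sqrt{45 + \left(7 + 0\right) \sqrt{-1 + 0}} = \sqrt{45 + 7 \sqrt{-1}} = \sqrt{45 + 7 i} \approx 6.7283 + 0.52019 i$)
$\left(-178\right) \left(-173\right) + L = \left(-178\right) \left(-173\right) + \sqrt{45 + 7 i} = 30794 + \sqrt{45 + 7 i}$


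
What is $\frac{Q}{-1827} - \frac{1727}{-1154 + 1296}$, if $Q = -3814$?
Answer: $- \frac{2613641}{259434} \approx -10.074$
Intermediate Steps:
$\frac{Q}{-1827} - \frac{1727}{-1154 + 1296} = - \frac{3814}{-1827} - \frac{1727}{-1154 + 1296} = \left(-3814\right) \left(- \frac{1}{1827}\right) - \frac{1727}{142} = \frac{3814}{1827} - \frac{1727}{142} = - \frac{2613641}{259434}$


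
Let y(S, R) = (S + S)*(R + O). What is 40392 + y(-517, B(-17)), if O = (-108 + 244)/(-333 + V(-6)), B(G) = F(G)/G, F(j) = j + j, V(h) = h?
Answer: 13132460/339 ≈ 38739.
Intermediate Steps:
F(j) = 2*j
B(G) = 2 (B(G) = (2*G)/G = 2)
O = -136/339 (O = (-108 + 244)/(-333 - 6) = 136/(-339) = 136*(-1/339) = -136/339 ≈ -0.40118)
y(S, R) = 2*S*(-136/339 + R) (y(S, R) = (S + S)*(R - 136/339) = (2*S)*(-136/339 + R) = 2*S*(-136/339 + R))
40392 + y(-517, B(-17)) = 40392 + (2/339)*(-517)*(-136 + 339*2) = 40392 + (2/339)*(-517)*(-136 + 678) = 40392 + (2/339)*(-517)*542 = 40392 - 560428/339 = 13132460/339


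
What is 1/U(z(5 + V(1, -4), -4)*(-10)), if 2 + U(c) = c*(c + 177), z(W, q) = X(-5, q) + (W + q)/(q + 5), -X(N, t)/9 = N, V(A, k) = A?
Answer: 1/137708 ≈ 7.2617e-6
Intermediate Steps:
X(N, t) = -9*N
z(W, q) = 45 + (W + q)/(5 + q) (z(W, q) = -9*(-5) + (W + q)/(q + 5) = 45 + (W + q)/(5 + q))
U(c) = -2 + c*(177 + c) (U(c) = -2 + c*(c + 177) = -2 + c*(177 + c))
1/U(z(5 + V(1, -4), -4)*(-10)) = 1/(-2 + (((225 + (5 + 1) + 46*(-4))/(5 - 4))*(-10))**2 + 177*(((225 + (5 + 1) + 46*(-4))/(5 - 4))*(-10))) = 1/(-2 + (((225 + 6 - 184)/1)*(-10))**2 + 177*(((225 + 6 - 184)/1)*(-10))) = 1/(-2 + ((1*47)*(-10))**2 + 177*((1*47)*(-10))) = 1/(-2 + (47*(-10))**2 + 177*(47*(-10))) = 1/(-2 + (-470)**2 + 177*(-470)) = 1/(-2 + 220900 - 83190) = 1/137708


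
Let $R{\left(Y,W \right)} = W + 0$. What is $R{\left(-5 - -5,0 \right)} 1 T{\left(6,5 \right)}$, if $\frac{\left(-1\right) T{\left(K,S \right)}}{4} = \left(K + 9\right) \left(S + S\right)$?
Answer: $0$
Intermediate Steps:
$R{\left(Y,W \right)} = W$
$T{\left(K,S \right)} = - 8 S \left(9 + K\right)$ ($T{\left(K,S \right)} = - 4 \left(K + 9\right) \left(S + S\right) = - 4 \left(9 + K\right) 2 S = - 4 \cdot 2 S \left(9 + K\right) = - 8 S \left(9 + K\right)$)
$R{\left(-5 - -5,0 \right)} 1 T{\left(6,5 \right)} = 0 \cdot 1 \left(\left(-8\right) 5 \left(9 + 6\right)\right) = 0 \cdot 1 \left(\left(-8\right) 5 \cdot 15\right) = 0 \cdot 1 \left(-600\right) = 0 \left(-600\right) = 0$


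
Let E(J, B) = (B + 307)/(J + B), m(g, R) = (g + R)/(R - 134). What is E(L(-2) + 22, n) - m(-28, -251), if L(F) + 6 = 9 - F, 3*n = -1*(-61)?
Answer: 169226/27335 ≈ 6.1908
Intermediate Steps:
m(g, R) = (R + g)/(-134 + R)
n = 61/3 (n = (-1*(-61))/3 = (⅓)*61 = 61/3 ≈ 20.333)
L(F) = 3 - F (L(F) = -6 + (9 - F) = 3 - F)
E(J, B) = (307 + B)/(B + J)
E(L(-2) + 22, n) - m(-28, -251) = (307 + 61/3)/(61/3 + ((3 - 1*(-2)) + 22)) - (-251 - 28)/(-134 - 251) = (982/3)/(61/3 + ((3 + 2) + 22)) - (-279)/(-385) = (982/3)/(61/3 + (5 + 22)) - (-1)*(-279)/385 = (982/3)/(61/3 + 27) - 1*279/385 = (982/3)/(142/3) - 279/385 = (3/142)*(982/3) - 279/385 = 491/71 - 279/385 = 169226/27335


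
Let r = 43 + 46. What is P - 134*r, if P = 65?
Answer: -11861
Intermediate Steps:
r = 89
P - 134*r = 65 - 134*89 = 65 - 11926 = -11861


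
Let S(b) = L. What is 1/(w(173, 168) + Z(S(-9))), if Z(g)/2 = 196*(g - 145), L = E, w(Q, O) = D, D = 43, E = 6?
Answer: -1/54445 ≈ -1.8367e-5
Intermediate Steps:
w(Q, O) = 43
L = 6
S(b) = 6
Z(g) = -56840 + 392*g (Z(g) = 2*(196*(g - 145)) = 2*(196*(-145 + g)) = 2*(-28420 + 196*g) = -56840 + 392*g)
1/(w(173, 168) + Z(S(-9))) = 1/(43 + (-56840 + 392*6)) = 1/(43 + (-56840 + 2352)) = 1/(43 - 54488) = 1/(-54445) = -1/54445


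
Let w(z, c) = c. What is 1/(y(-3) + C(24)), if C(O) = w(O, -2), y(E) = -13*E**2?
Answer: -1/119 ≈ -0.0084034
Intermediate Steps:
C(O) = -2
1/(y(-3) + C(24)) = 1/(-13*(-3)**2 - 2) = 1/(-13*9 - 2) = 1/(-117 - 2) = 1/(-119) = -1/119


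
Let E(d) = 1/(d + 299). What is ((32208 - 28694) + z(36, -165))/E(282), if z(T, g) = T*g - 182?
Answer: -1515248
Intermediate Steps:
z(T, g) = -182 + T*g
E(d) = 1/(299 + d)
((32208 - 28694) + z(36, -165))/E(282) = ((32208 - 28694) + (-182 + 36*(-165)))/(1/(299 + 282)) = (3514 + (-182 - 5940))/(1/581) = (3514 - 6122)/(1/581) = -2608*581 = -1515248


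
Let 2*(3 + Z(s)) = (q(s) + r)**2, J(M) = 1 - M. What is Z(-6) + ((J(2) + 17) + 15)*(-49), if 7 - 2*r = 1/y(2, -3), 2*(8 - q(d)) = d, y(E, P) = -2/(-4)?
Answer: -11447/8 ≈ -1430.9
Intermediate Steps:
y(E, P) = 1/2 (y(E, P) = -2*(-1/4) = 1/2)
q(d) = 8 - d/2
r = 5/2 (r = 7/2 - 1/(2*1/2) = 7/2 - 1/2*2 = 7/2 - 1 = 5/2 ≈ 2.5000)
Z(s) = -3 + (21/2 - s/2)**2/2 (Z(s) = -3 + ((8 - s/2) + 5/2)**2/2 = -3 + (21/2 - s/2)**2/2)
Z(-6) + ((J(2) + 17) + 15)*(-49) = (-3 + (-21 - 6)**2/8) + (((1 - 1*2) + 17) + 15)*(-49) = (-3 + (1/8)*(-27)**2) + (((1 - 2) + 17) + 15)*(-49) = (-3 + (1/8)*729) + ((-1 + 17) + 15)*(-49) = (-3 + 729/8) + (16 + 15)*(-49) = 705/8 + 31*(-49) = 705/8 - 1519 = -11447/8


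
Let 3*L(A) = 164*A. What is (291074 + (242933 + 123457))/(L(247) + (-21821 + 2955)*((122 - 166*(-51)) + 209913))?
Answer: -986196/6183339545 ≈ -0.00015949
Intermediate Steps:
L(A) = 164*A/3 (L(A) = (164*A)/3 = 164*A/3)
(291074 + (242933 + 123457))/(L(247) + (-21821 + 2955)*((122 - 166*(-51)) + 209913)) = (291074 + (242933 + 123457))/((164/3)*247 + (-21821 + 2955)*((122 - 166*(-51)) + 209913)) = (291074 + 366390)/(40508/3 - 18866*((122 + 8466) + 209913)) = 657464/(40508/3 - 18866*(8588 + 209913)) = 657464/(40508/3 - 18866*218501) = 657464/(40508/3 - 4122239866) = 657464/(-12366679090/3) = 657464*(-3/12366679090) = -986196/6183339545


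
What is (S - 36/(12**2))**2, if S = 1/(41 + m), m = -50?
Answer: 169/1296 ≈ 0.13040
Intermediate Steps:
S = -1/9 (S = 1/(41 - 50) = 1/(-9) = -1/9 ≈ -0.11111)
(S - 36/(12**2))**2 = (-1/9 - 36/(12**2))**2 = (-1/9 - 36/144)**2 = (-1/9 - 36*1/144)**2 = (-1/9 - 1/4)**2 = (-13/36)**2 = 169/1296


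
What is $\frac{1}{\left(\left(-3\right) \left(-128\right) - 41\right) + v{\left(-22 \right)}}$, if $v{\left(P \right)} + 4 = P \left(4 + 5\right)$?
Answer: $\frac{1}{141} \approx 0.0070922$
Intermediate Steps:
$v{\left(P \right)} = -4 + 9 P$ ($v{\left(P \right)} = -4 + P \left(4 + 5\right) = -4 + P 9 = -4 + 9 P$)
$\frac{1}{\left(\left(-3\right) \left(-128\right) - 41\right) + v{\left(-22 \right)}} = \frac{1}{\left(\left(-3\right) \left(-128\right) - 41\right) + \left(-4 + 9 \left(-22\right)\right)} = \frac{1}{\left(384 - 41\right) - 202} = \frac{1}{343 - 202} = \frac{1}{141}$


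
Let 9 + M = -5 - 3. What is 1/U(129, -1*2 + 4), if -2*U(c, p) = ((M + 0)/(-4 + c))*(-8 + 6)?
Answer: -125/17 ≈ -7.3529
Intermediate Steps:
M = -17 (M = -9 + (-5 - 3) = -9 - 8 = -17)
U(c, p) = -17/(-4 + c) (U(c, p) = -(-17 + 0)/(-4 + c)*(-8 + 6)/2 = -(-17/(-4 + c))*(-2)/2 = -17/(-4 + c))
1/U(129, -1*2 + 4) = 1/(-17/(-4 + 129)) = 1/(-17/125) = -125/17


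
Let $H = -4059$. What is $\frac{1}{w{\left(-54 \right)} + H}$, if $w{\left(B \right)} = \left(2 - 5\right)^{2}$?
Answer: $- \frac{1}{4050} \approx -0.00024691$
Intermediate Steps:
$w{\left(B \right)} = 9$ ($w{\left(B \right)} = \left(-3\right)^{2} = 9$)
$\frac{1}{w{\left(-54 \right)} + H} = \frac{1}{9 - 4059} = \frac{1}{-4050} = - \frac{1}{4050}$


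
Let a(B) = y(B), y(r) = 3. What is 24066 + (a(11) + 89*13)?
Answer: 25226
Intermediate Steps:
a(B) = 3
24066 + (a(11) + 89*13) = 24066 + (3 + 89*13) = 24066 + (3 + 1157) = 24066 + 1160 = 25226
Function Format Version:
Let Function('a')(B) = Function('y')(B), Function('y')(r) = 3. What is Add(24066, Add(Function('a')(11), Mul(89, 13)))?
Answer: 25226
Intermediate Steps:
Function('a')(B) = 3
Add(24066, Add(Function('a')(11), Mul(89, 13))) = Add(24066, Add(3, Mul(89, 13))) = Add(24066, Add(3, 1157)) = Add(24066, 1160) = 25226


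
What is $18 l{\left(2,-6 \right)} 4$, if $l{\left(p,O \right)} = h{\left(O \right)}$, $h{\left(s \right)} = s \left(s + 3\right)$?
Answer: $1296$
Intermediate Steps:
$h{\left(s \right)} = s \left(3 + s\right)$
$l{\left(p,O \right)} = O \left(3 + O\right)$
$18 l{\left(2,-6 \right)} 4 = 18 \left(- 6 \left(3 - 6\right)\right) 4 = 18 \left(\left(-6\right) \left(-3\right)\right) 4 = 18 \cdot 18 \cdot 4 = 324 \cdot 4 = 1296$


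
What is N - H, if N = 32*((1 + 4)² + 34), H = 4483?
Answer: -2595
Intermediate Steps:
N = 1888 (N = 32*(5² + 34) = 32*(25 + 34) = 32*59 = 1888)
N - H = 1888 - 1*4483 = 1888 - 4483 = -2595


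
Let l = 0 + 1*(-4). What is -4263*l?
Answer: 17052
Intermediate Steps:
l = -4 (l = 0 - 4 = -4)
-4263*l = -4263*(-4) = 17052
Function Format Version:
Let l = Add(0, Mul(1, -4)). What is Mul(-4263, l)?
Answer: 17052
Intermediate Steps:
l = -4 (l = Add(0, -4) = -4)
Mul(-4263, l) = Mul(-4263, -4) = 17052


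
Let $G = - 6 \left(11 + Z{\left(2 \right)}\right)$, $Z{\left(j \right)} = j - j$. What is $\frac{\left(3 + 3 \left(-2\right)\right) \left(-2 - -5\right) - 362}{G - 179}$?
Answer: $\frac{53}{35} \approx 1.5143$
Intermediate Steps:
$Z{\left(j \right)} = 0$
$G = -66$ ($G = - 6 \left(11 + 0\right) = \left(-6\right) 11 = -66$)
$\frac{\left(3 + 3 \left(-2\right)\right) \left(-2 - -5\right) - 362}{G - 179} = \frac{\left(3 + 3 \left(-2\right)\right) \left(-2 - -5\right) - 362}{-66 - 179} = \frac{\left(3 - 6\right) \left(-2 + 5\right) - 362}{-245} = \left(\left(-3\right) 3 - 362\right) \left(- \frac{1}{245}\right) = \left(-9 - 362\right) \left(- \frac{1}{245}\right) = \left(-371\right) \left(- \frac{1}{245}\right) = \frac{53}{35}$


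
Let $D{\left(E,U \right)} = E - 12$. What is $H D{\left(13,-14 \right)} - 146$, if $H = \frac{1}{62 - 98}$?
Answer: $- \frac{5257}{36} \approx -146.03$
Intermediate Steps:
$H = - \frac{1}{36}$ ($H = \frac{1}{-36} = - \frac{1}{36} \approx -0.027778$)
$D{\left(E,U \right)} = -12 + E$
$H D{\left(13,-14 \right)} - 146 = - \frac{-12 + 13}{36} - 146 = \left(- \frac{1}{36}\right) 1 - 146 = - \frac{1}{36} - 146 = - \frac{5257}{36}$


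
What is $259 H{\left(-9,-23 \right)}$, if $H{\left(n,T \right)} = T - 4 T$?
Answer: $17871$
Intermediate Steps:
$H{\left(n,T \right)} = - 3 T$
$259 H{\left(-9,-23 \right)} = 259 \left(\left(-3\right) \left(-23\right)\right) = 259 \cdot 69 = 17871$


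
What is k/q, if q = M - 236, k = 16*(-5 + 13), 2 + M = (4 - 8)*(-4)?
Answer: -64/111 ≈ -0.57658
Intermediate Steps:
M = 14 (M = -2 + (4 - 8)*(-4) = -2 - 4*(-4) = -2 + 16 = 14)
k = 128 (k = 16*8 = 128)
q = -222 (q = 14 - 236 = -222)
k/q = 128/(-222) = 128*(-1/222) = -64/111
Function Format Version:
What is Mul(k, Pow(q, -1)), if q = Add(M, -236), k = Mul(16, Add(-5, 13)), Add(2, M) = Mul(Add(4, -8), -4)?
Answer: Rational(-64, 111) ≈ -0.57658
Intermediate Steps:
M = 14 (M = Add(-2, Mul(Add(4, -8), -4)) = Add(-2, Mul(-4, -4)) = Add(-2, 16) = 14)
k = 128 (k = Mul(16, 8) = 128)
q = -222 (q = Add(14, -236) = -222)
Mul(k, Pow(q, -1)) = Mul(128, Pow(-222, -1)) = Mul(128, Rational(-1, 222)) = Rational(-64, 111)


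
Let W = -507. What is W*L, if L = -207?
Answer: 104949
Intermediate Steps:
W*L = -507*(-207) = 104949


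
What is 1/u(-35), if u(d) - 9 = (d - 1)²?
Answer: 1/1305 ≈ 0.00076628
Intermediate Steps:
u(d) = 9 + (-1 + d)² (u(d) = 9 + (d - 1)² = 9 + (-1 + d)²)
1/u(-35) = 1/(9 + (-1 - 35)²) = 1/(9 + (-36)²) = 1/(9 + 1296) = 1/1305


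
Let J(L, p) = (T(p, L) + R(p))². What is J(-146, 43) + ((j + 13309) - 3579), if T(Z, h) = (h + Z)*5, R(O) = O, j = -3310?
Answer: 229204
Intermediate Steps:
T(Z, h) = 5*Z + 5*h (T(Z, h) = (Z + h)*5 = 5*Z + 5*h)
J(L, p) = (5*L + 6*p)² (J(L, p) = ((5*p + 5*L) + p)² = ((5*L + 5*p) + p)² = (5*L + 6*p)²)
J(-146, 43) + ((j + 13309) - 3579) = (5*(-146) + 6*43)² + ((-3310 + 13309) - 3579) = (-730 + 258)² + (9999 - 3579) = (-472)² + 6420 = 222784 + 6420 = 229204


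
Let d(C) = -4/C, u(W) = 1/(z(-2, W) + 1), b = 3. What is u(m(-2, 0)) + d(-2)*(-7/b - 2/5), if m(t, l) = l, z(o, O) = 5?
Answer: -53/10 ≈ -5.3000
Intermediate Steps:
u(W) = ⅙ (u(W) = 1/(5 + 1) = 1/6 = ⅙)
u(m(-2, 0)) + d(-2)*(-7/b - 2/5) = ⅙ + (-4/(-2))*(-7/3 - 2/5) = ⅙ + (-4*(-½))*(-7*⅓ - 2*⅕) = ⅙ + 2*(-7/3 - ⅖) = ⅙ + 2*(-41/15) = ⅙ - 82/15 = -53/10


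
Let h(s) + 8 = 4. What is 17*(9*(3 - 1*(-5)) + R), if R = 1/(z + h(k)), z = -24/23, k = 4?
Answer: 141593/116 ≈ 1220.6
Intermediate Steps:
h(s) = -4 (h(s) = -8 + 4 = -4)
z = -24/23 (z = -24*1/23 = -24/23 ≈ -1.0435)
R = -23/116 (R = 1/(-24/23 - 4) = 1/(-116/23) = -23/116 ≈ -0.19828)
17*(9*(3 - 1*(-5)) + R) = 17*(9*(3 - 1*(-5)) - 23/116) = 17*(9*(3 + 5) - 23/116) = 17*(9*8 - 23/116) = 17*(72 - 23/116) = 17*(8329/116) = 141593/116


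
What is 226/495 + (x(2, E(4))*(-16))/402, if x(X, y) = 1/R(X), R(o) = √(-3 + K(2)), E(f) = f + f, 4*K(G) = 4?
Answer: 226/495 + 4*I*√2/201 ≈ 0.45657 + 0.028144*I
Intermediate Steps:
K(G) = 1 (K(G) = (¼)*4 = 1)
E(f) = 2*f
R(o) = I*√2 (R(o) = √(-3 + 1) = √(-2) = I*√2)
x(X, y) = -I*√2/2 (x(X, y) = 1/(I*√2) = -I*√2/2)
226/495 + (x(2, E(4))*(-16))/402 = 226/495 + (-I*√2/2*(-16))/402 = 226*(1/495) + (8*I*√2)*(1/402) = 226/495 + 4*I*√2/201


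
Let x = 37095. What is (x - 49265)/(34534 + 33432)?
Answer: -6085/33983 ≈ -0.17906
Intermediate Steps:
(x - 49265)/(34534 + 33432) = (37095 - 49265)/(34534 + 33432) = -12170/67966 = -12170*1/67966 = -6085/33983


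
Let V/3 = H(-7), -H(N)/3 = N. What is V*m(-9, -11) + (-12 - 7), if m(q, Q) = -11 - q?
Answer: -145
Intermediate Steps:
H(N) = -3*N
V = 63 (V = 3*(-3*(-7)) = 3*21 = 63)
V*m(-9, -11) + (-12 - 7) = 63*(-11 - 1*(-9)) + (-12 - 7) = 63*(-11 + 9) - 19 = 63*(-2) - 19 = -126 - 19 = -145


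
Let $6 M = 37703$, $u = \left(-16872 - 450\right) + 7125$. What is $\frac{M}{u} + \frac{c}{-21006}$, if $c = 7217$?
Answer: $- \frac{11421664}{11899899} \approx -0.95981$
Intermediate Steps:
$u = -10197$ ($u = -17322 + 7125 = -10197$)
$M = \frac{37703}{6}$ ($M = \frac{1}{6} \cdot 37703 = \frac{37703}{6} \approx 6283.8$)
$\frac{M}{u} + \frac{c}{-21006} = \frac{37703}{6 \left(-10197\right)} + \frac{7217}{-21006} = \frac{37703}{6} \left(- \frac{1}{10197}\right) + 7217 \left(- \frac{1}{21006}\right) = - \frac{37703}{61182} - \frac{7217}{21006} = - \frac{11421664}{11899899}$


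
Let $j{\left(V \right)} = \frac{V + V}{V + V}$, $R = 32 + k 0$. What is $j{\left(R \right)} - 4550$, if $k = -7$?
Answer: $-4549$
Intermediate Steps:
$R = 32$ ($R = 32 - 0 = 32 + 0 = 32$)
$j{\left(V \right)} = 1$ ($j{\left(V \right)} = \frac{2 V}{2 V} = 2 V \frac{1}{2 V} = 1$)
$j{\left(R \right)} - 4550 = 1 - 4550 = -4549$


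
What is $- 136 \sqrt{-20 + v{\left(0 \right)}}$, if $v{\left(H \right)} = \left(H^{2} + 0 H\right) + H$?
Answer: $- 272 i \sqrt{5} \approx - 608.21 i$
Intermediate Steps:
$v{\left(H \right)} = H + H^{2}$ ($v{\left(H \right)} = \left(H^{2} + 0\right) + H = H^{2} + H = H + H^{2}$)
$- 136 \sqrt{-20 + v{\left(0 \right)}} = - 136 \sqrt{-20 + 0 \left(1 + 0\right)} = - 136 \sqrt{-20 + 0 \cdot 1} = - 136 \sqrt{-20 + 0} = - 136 \sqrt{-20} = - 136 \cdot 2 i \sqrt{5} = - 272 i \sqrt{5}$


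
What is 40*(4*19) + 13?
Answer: 3053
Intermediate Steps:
40*(4*19) + 13 = 40*76 + 13 = 3040 + 13 = 3053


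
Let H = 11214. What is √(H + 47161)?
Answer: 5*√2335 ≈ 241.61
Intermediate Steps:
√(H + 47161) = √(11214 + 47161) = √58375 = 5*√2335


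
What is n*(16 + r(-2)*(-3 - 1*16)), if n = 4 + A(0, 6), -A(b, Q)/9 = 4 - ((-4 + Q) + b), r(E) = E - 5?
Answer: -2086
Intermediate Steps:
r(E) = -5 + E
A(b, Q) = -72 + 9*Q + 9*b (A(b, Q) = -9*(4 - ((-4 + Q) + b)) = -9*(4 - (-4 + Q + b)) = -9*(4 + (4 - Q - b)) = -9*(8 - Q - b) = -72 + 9*Q + 9*b)
n = -14 (n = 4 + (-72 + 9*6 + 9*0) = 4 + (-72 + 54 + 0) = 4 - 18 = -14)
n*(16 + r(-2)*(-3 - 1*16)) = -14*(16 + (-5 - 2)*(-3 - 1*16)) = -14*(16 - 7*(-3 - 16)) = -14*(16 - 7*(-19)) = -14*(16 + 133) = -14*149 = -2086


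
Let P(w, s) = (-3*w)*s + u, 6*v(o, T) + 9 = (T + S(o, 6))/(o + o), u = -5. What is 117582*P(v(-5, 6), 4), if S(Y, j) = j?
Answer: 9053814/5 ≈ 1.8108e+6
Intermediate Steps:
v(o, T) = -3/2 + (6 + T)/(12*o) (v(o, T) = -3/2 + ((T + 6)/(o + o))/6 = -3/2 + ((6 + T)/((2*o)))/6 = -3/2 + ((6 + T)*(1/(2*o)))/6 = -3/2 + ((6 + T)/(2*o))/6 = -3/2 + (6 + T)/(12*o))
P(w, s) = -5 - 3*s*w (P(w, s) = (-3*w)*s - 5 = -3*s*w - 5 = -5 - 3*s*w)
117582*P(v(-5, 6), 4) = 117582*(-5 - 3*4*(1/12)*(6 + 6 - 18*(-5))/(-5)) = 117582*(-5 - 3*4*(1/12)*(-⅕)*(6 + 6 + 90)) = 117582*(-5 - 3*4*(1/12)*(-⅕)*102) = 117582*(-5 - 3*4*(-17/10)) = 117582*(-5 + 102/5) = 117582*(77/5) = 9053814/5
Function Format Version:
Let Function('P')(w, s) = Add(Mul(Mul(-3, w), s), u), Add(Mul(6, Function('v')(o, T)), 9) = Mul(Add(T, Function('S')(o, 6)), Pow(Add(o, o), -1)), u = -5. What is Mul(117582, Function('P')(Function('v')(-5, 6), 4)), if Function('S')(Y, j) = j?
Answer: Rational(9053814, 5) ≈ 1.8108e+6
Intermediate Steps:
Function('v')(o, T) = Add(Rational(-3, 2), Mul(Rational(1, 12), Pow(o, -1), Add(6, T))) (Function('v')(o, T) = Add(Rational(-3, 2), Mul(Rational(1, 6), Mul(Add(T, 6), Pow(Add(o, o), -1)))) = Add(Rational(-3, 2), Mul(Rational(1, 6), Mul(Add(6, T), Pow(Mul(2, o), -1)))) = Add(Rational(-3, 2), Mul(Rational(1, 6), Mul(Add(6, T), Mul(Rational(1, 2), Pow(o, -1))))) = Add(Rational(-3, 2), Mul(Rational(1, 6), Mul(Rational(1, 2), Pow(o, -1), Add(6, T)))) = Add(Rational(-3, 2), Mul(Rational(1, 12), Pow(o, -1), Add(6, T))))
Function('P')(w, s) = Add(-5, Mul(-3, s, w)) (Function('P')(w, s) = Add(Mul(Mul(-3, w), s), -5) = Add(Mul(-3, s, w), -5) = Add(-5, Mul(-3, s, w)))
Mul(117582, Function('P')(Function('v')(-5, 6), 4)) = Mul(117582, Add(-5, Mul(-3, 4, Mul(Rational(1, 12), Pow(-5, -1), Add(6, 6, Mul(-18, -5)))))) = Mul(117582, Add(-5, Mul(-3, 4, Mul(Rational(1, 12), Rational(-1, 5), Add(6, 6, 90))))) = Mul(117582, Add(-5, Mul(-3, 4, Mul(Rational(1, 12), Rational(-1, 5), 102)))) = Mul(117582, Add(-5, Mul(-3, 4, Rational(-17, 10)))) = Mul(117582, Add(-5, Rational(102, 5))) = Mul(117582, Rational(77, 5)) = Rational(9053814, 5)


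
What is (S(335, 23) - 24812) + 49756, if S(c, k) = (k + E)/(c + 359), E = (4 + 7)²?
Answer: 8655640/347 ≈ 24944.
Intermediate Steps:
E = 121 (E = 11² = 121)
S(c, k) = (121 + k)/(359 + c) (S(c, k) = (k + 121)/(c + 359) = (121 + k)/(359 + c))
(S(335, 23) - 24812) + 49756 = ((121 + 23)/(359 + 335) - 24812) + 49756 = (144/694 - 24812) + 49756 = ((1/694)*144 - 24812) + 49756 = (72/347 - 24812) + 49756 = -8609692/347 + 49756 = 8655640/347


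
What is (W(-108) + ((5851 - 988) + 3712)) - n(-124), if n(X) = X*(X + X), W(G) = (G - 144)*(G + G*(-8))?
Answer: -212689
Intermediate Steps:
W(G) = -7*G*(-144 + G) (W(G) = (-144 + G)*(G - 8*G) = (-144 + G)*(-7*G) = -7*G*(-144 + G))
n(X) = 2*X**2 (n(X) = X*(2*X) = 2*X**2)
(W(-108) + ((5851 - 988) + 3712)) - n(-124) = (7*(-108)*(144 - 1*(-108)) + ((5851 - 988) + 3712)) - 2*(-124)**2 = (7*(-108)*(144 + 108) + (4863 + 3712)) - 2*15376 = (7*(-108)*252 + 8575) - 1*30752 = (-190512 + 8575) - 30752 = -181937 - 30752 = -212689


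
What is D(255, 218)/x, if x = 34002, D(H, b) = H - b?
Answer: 37/34002 ≈ 0.0010882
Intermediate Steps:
D(255, 218)/x = (255 - 1*218)/34002 = (255 - 218)*(1/34002) = 37*(1/34002) = 37/34002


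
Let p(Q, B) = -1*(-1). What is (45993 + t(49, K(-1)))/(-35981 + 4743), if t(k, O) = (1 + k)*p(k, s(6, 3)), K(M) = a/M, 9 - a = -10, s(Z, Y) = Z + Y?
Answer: -46043/31238 ≈ -1.4739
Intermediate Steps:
s(Z, Y) = Y + Z
p(Q, B) = 1
a = 19 (a = 9 - 1*(-10) = 9 + 10 = 19)
K(M) = 19/M
t(k, O) = 1 + k (t(k, O) = (1 + k)*1 = 1 + k)
(45993 + t(49, K(-1)))/(-35981 + 4743) = (45993 + (1 + 49))/(-35981 + 4743) = (45993 + 50)/(-31238) = 46043*(-1/31238) = -46043/31238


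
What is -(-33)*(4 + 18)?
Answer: 726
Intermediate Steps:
-(-33)*(4 + 18) = -(-33)*22 = -1*(-726) = 726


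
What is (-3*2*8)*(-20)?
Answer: 960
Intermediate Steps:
(-3*2*8)*(-20) = -6*8*(-20) = -48*(-20) = 960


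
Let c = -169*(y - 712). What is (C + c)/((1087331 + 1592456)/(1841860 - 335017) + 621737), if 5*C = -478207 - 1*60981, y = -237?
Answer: 395873272431/4684313630390 ≈ 0.084510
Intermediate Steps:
C = -539188/5 (C = (-478207 - 1*60981)/5 = (-478207 - 60981)/5 = (⅕)*(-539188) = -539188/5 ≈ -1.0784e+5)
c = 160381 (c = -169*(-237 - 712) = -169*(-949) = 160381)
(C + c)/((1087331 + 1592456)/(1841860 - 335017) + 621737) = (-539188/5 + 160381)/((1087331 + 1592456)/(1841860 - 335017) + 621737) = 262717/(5*(2679787/1506843 + 621737)) = 262717/(5*(936862726078/1506843)) = (262717/5)*(1506843/936862726078) = 395873272431/4684313630390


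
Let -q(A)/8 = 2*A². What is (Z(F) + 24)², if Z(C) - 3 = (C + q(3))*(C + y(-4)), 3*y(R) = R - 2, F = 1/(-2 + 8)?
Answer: 109516225/1296 ≈ 84503.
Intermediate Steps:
q(A) = -16*A²
F = ⅙ (F = 1/6 = ⅙ ≈ 0.16667)
y(R) = -⅔ + R/3 (y(R) = (R - 2)/3 = (-2 + R)/3 = -⅔ + R/3)
Z(C) = 3 + (-144 + C)*(-2 + C) (Z(C) = 3 + (C - 16*3²)*(C + (-⅔ + (⅓)*(-4))) = 3 + (C - 16*9)*(C + (-⅔ - 4/3)) = 3 + (C - 144)*(C - 2) = 3 + (-144 + C)*(-2 + C))
(Z(F) + 24)² = ((291 + (⅙)² - 146*⅙) + 24)² = ((291 + 1/36 - 73/3) + 24)² = (9601/36 + 24)² = (10465/36)² = 109516225/1296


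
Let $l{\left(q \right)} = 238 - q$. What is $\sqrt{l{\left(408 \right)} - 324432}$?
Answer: $i \sqrt{324602} \approx 569.74 i$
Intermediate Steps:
$\sqrt{l{\left(408 \right)} - 324432} = \sqrt{\left(238 - 408\right) - 324432} = \sqrt{-170 - 324432} = \sqrt{-324602} = i \sqrt{324602}$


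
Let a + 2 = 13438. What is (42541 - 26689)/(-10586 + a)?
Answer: 2642/475 ≈ 5.5621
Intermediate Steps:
a = 13436 (a = -2 + 13438 = 13436)
(42541 - 26689)/(-10586 + a) = (42541 - 26689)/(-10586 + 13436) = 15852/2850 = 15852*(1/2850) = 2642/475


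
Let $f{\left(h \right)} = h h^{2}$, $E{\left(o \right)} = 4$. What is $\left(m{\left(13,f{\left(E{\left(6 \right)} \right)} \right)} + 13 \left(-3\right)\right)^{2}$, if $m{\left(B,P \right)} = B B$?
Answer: $16900$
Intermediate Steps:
$f{\left(h \right)} = h^{3}$
$m{\left(B,P \right)} = B^{2}$
$\left(m{\left(13,f{\left(E{\left(6 \right)} \right)} \right)} + 13 \left(-3\right)\right)^{2} = \left(13^{2} + 13 \left(-3\right)\right)^{2} = \left(169 - 39\right)^{2} = 130^{2} = 16900$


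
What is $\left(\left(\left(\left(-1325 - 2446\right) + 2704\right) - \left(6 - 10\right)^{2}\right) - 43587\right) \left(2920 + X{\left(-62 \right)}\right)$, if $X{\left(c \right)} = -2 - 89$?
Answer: $-126371430$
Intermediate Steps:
$X{\left(c \right)} = -91$
$\left(\left(\left(\left(-1325 - 2446\right) + 2704\right) - \left(6 - 10\right)^{2}\right) - 43587\right) \left(2920 + X{\left(-62 \right)}\right) = \left(\left(\left(\left(-1325 - 2446\right) + 2704\right) - \left(6 - 10\right)^{2}\right) - 43587\right) \left(2920 - 91\right) = \left(\left(\left(-3771 + 2704\right) - \left(-4\right)^{2}\right) - 43587\right) 2829 = \left(\left(-1067 - 16\right) - 43587\right) 2829 = \left(-1083 - 43587\right) 2829 = \left(-44670\right) 2829 = -126371430$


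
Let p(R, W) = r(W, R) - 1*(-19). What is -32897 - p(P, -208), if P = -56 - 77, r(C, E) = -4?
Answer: -32912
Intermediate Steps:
P = -133
p(R, W) = 15 (p(R, W) = -4 - 1*(-19) = -4 + 19 = 15)
-32897 - p(P, -208) = -32897 - 1*15 = -32897 - 15 = -32912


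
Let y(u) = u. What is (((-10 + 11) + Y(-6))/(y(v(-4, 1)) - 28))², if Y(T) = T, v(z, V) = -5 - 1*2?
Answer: 1/49 ≈ 0.020408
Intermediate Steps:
v(z, V) = -7 (v(z, V) = -5 - 2 = -7)
(((-10 + 11) + Y(-6))/(y(v(-4, 1)) - 28))² = (((-10 + 11) - 6)/(-7 - 28))² = ((1 - 6)/(-35))² = (-5*(-1/35))² = (⅐)² = 1/49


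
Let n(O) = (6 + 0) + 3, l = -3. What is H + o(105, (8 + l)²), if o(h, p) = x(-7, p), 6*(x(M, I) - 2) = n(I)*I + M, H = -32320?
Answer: -96845/3 ≈ -32282.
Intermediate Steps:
n(O) = 9 (n(O) = 6 + 3 = 9)
x(M, I) = 2 + M/6 + 3*I/2 (x(M, I) = 2 + (9*I + M)/6 = 2 + (M + 9*I)/6 = 2 + (M/6 + 3*I/2) = 2 + M/6 + 3*I/2)
o(h, p) = ⅚ + 3*p/2 (o(h, p) = 2 + (⅙)*(-7) + 3*p/2 = 2 - 7/6 + 3*p/2 = ⅚ + 3*p/2)
H + o(105, (8 + l)²) = -32320 + (⅚ + 3*(8 - 3)²/2) = -32320 + (⅚ + (3/2)*5²) = -32320 + (⅚ + (3/2)*25) = -32320 + (⅚ + 75/2) = -32320 + 115/3 = -96845/3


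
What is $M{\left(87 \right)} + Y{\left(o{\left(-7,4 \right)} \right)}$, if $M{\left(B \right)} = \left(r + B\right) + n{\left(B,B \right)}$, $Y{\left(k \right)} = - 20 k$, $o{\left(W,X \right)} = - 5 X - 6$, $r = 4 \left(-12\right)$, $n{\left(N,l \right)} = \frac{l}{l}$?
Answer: $560$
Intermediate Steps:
$n{\left(N,l \right)} = 1$
$r = -48$
$o{\left(W,X \right)} = -6 - 5 X$ ($o{\left(W,X \right)} = - 5 X - 6 = -6 - 5 X$)
$M{\left(B \right)} = -47 + B$ ($M{\left(B \right)} = \left(-48 + B\right) + 1 = -47 + B$)
$M{\left(87 \right)} + Y{\left(o{\left(-7,4 \right)} \right)} = \left(-47 + 87\right) - 20 \left(-6 - 20\right) = 40 - 20 \left(-6 - 20\right) = 40 - -520 = 40 + 520 = 560$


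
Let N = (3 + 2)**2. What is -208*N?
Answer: -5200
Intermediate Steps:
N = 25 (N = 5**2 = 25)
-208*N = -208*25 = -5200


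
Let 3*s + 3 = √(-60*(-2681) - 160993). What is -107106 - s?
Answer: -107105 - I*√133/3 ≈ -1.0711e+5 - 3.8442*I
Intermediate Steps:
s = -1 + I*√133/3 (s = -1 + √(-60*(-2681) - 160993)/3 = -1 + √(160860 - 160993)/3 = -1 + √(-133)/3 = -1 + (I*√133)/3 = -1 + I*√133/3 ≈ -1.0 + 3.8442*I)
-107106 - s = -107106 - (-1 + I*√133/3) = -107106 + (1 - I*√133/3) = -107105 - I*√133/3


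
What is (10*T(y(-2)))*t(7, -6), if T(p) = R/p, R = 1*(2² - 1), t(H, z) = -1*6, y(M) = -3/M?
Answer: -120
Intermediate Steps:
t(H, z) = -6
R = 3 (R = 1*(4 - 1) = 1*3 = 3)
T(p) = 3/p
(10*T(y(-2)))*t(7, -6) = (10*(3/((-3/(-2)))))*(-6) = (10*(3/((-3*(-½)))))*(-6) = (10*(3/(3/2)))*(-6) = (10*(3*(⅔)))*(-6) = (10*2)*(-6) = 20*(-6) = -120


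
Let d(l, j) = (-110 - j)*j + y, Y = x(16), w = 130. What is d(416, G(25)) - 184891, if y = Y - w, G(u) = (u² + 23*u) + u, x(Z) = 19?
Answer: -1820377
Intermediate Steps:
G(u) = u² + 24*u
Y = 19
y = -111 (y = 19 - 1*130 = 19 - 130 = -111)
d(l, j) = -111 + j*(-110 - j) (d(l, j) = (-110 - j)*j - 111 = j*(-110 - j) - 111 = -111 + j*(-110 - j))
d(416, G(25)) - 184891 = (-111 - (25*(24 + 25))² - 2750*(24 + 25)) - 184891 = (-111 - (25*49)² - 2750*49) - 184891 = (-111 - 1*1225² - 110*1225) - 184891 = (-111 - 1*1500625 - 134750) - 184891 = (-111 - 1500625 - 134750) - 184891 = -1635486 - 184891 = -1820377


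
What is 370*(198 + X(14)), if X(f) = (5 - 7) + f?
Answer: 77700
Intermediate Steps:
X(f) = -2 + f
370*(198 + X(14)) = 370*(198 + (-2 + 14)) = 370*(198 + 12) = 370*210 = 77700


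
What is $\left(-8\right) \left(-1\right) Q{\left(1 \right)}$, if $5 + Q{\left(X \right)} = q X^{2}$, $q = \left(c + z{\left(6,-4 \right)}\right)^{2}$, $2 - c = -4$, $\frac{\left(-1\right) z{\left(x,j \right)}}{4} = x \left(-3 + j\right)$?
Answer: $242168$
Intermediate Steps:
$z{\left(x,j \right)} = - 4 x \left(-3 + j\right)$
$c = 6$ ($c = 2 - -4 = 2 + 4 = 6$)
$q = 30276$ ($q = \left(6 + 4 \cdot 6 \left(3 - -4\right)\right)^{2} = \left(6 + 4 \cdot 6 \left(3 + 4\right)\right)^{2} = \left(6 + 4 \cdot 6 \cdot 7\right)^{2} = \left(6 + 168\right)^{2} = 174^{2} = 30276$)
$Q{\left(X \right)} = -5 + 30276 X^{2}$
$\left(-8\right) \left(-1\right) Q{\left(1 \right)} = \left(-8\right) \left(-1\right) \left(-5 + 30276 \cdot 1^{2}\right) = 8 \left(-5 + 30276 \cdot 1\right) = 8 \left(-5 + 30276\right) = 8 \cdot 30271 = 242168$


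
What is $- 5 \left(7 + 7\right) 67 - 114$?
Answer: $-4804$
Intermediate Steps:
$- 5 \left(7 + 7\right) 67 - 114 = \left(-5\right) 14 \cdot 67 - 114 = \left(-70\right) 67 - 114 = -4690 - 114 = -4804$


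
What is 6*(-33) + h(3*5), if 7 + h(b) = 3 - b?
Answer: -217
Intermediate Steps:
h(b) = -4 - b (h(b) = -7 + (3 - b) = -4 - b)
6*(-33) + h(3*5) = 6*(-33) + (-4 - 3*5) = -198 + (-4 - 1*15) = -198 + (-4 - 15) = -198 - 19 = -217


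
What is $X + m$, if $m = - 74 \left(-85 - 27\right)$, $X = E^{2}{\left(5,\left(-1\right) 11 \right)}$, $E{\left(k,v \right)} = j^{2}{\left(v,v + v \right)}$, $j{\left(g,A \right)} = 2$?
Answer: $8304$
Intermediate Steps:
$E{\left(k,v \right)} = 4$ ($E{\left(k,v \right)} = 2^{2} = 4$)
$X = 16$ ($X = 4^{2} = 16$)
$m = 8288$ ($m = \left(-74\right) \left(-112\right) = 8288$)
$X + m = 16 + 8288 = 8304$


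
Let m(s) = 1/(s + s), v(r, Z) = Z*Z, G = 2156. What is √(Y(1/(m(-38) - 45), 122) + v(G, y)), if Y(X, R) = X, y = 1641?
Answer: 5*√1260617402693/3421 ≈ 1641.0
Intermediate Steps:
v(r, Z) = Z²
m(s) = 1/(2*s)
√(Y(1/(m(-38) - 45), 122) + v(G, y)) = √(1/((½)/(-38) - 45) + 1641²) = √(1/((½)*(-1/38) - 45) + 2692881) = √(1/(-1/76 - 45) + 2692881) = √(1/(-3421/76) + 2692881) = √(-76/3421 + 2692881) = √(9212345825/3421) = 5*√1260617402693/3421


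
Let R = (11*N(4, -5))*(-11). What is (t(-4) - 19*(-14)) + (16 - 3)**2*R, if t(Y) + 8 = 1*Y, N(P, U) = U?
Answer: 102499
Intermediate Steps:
t(Y) = -8 + Y (t(Y) = -8 + 1*Y = -8 + Y)
R = 605 (R = (11*(-5))*(-11) = -55*(-11) = 605)
(t(-4) - 19*(-14)) + (16 - 3)**2*R = ((-8 - 4) - 19*(-14)) + (16 - 3)**2*605 = (-12 + 266) + 13**2*605 = 254 + 169*605 = 254 + 102245 = 102499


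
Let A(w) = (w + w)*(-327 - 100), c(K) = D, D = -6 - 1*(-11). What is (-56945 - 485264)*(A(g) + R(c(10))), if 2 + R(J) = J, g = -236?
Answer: -109280597323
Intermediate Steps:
D = 5 (D = -6 + 11 = 5)
c(K) = 5
R(J) = -2 + J
A(w) = -854*w (A(w) = (2*w)*(-427) = -854*w)
(-56945 - 485264)*(A(g) + R(c(10))) = (-56945 - 485264)*(-854*(-236) + (-2 + 5)) = -542209*(201544 + 3) = -542209*201547 = -109280597323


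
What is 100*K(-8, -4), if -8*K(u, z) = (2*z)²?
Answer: -800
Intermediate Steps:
K(u, z) = -z²/2 (K(u, z) = -4*z²/8 = -z²/2)
100*K(-8, -4) = 100*(-½*(-4)²) = 100*(-½*16) = 100*(-8) = -800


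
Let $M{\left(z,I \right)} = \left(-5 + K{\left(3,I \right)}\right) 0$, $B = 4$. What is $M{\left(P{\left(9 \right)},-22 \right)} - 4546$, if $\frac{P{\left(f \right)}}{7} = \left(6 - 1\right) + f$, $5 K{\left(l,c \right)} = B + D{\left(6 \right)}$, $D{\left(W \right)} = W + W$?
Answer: $-4546$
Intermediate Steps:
$D{\left(W \right)} = 2 W$
$K{\left(l,c \right)} = \frac{16}{5}$ ($K{\left(l,c \right)} = \frac{4 + 2 \cdot 6}{5} = \frac{4 + 12}{5} = \frac{1}{5} \cdot 16 = \frac{16}{5}$)
$P{\left(f \right)} = 35 + 7 f$ ($P{\left(f \right)} = 7 \left(\left(6 - 1\right) + f\right) = 7 \left(5 + f\right) = 35 + 7 f$)
$M{\left(z,I \right)} = 0$ ($M{\left(z,I \right)} = \left(-5 + \frac{16}{5}\right) 0 = \left(- \frac{9}{5}\right) 0 = 0$)
$M{\left(P{\left(9 \right)},-22 \right)} - 4546 = 0 - 4546 = -4546$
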